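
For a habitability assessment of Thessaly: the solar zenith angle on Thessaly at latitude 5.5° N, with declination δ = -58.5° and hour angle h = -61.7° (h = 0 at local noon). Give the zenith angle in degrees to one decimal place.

θ_z = 80.5°

cos θ_z = sin φ sin δ + cos φ cos δ cos h = -0.081722 + 0.246570 = 0.164848.
θ_z = arccos(0.164848) = 80.5°.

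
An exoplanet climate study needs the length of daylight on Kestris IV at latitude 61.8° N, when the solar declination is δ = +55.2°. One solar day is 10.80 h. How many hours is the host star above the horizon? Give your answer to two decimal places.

10.80 h

Sunrise equation: cos h₀ = −tan ϕ · tan δ = -2.6834 ≤ −1, so the host star never sets (polar day) and h₀ = π.
Daylight = 2h₀/(2π) × 10.80 h = (3.1416/π) × 10.80 = 10.80 h.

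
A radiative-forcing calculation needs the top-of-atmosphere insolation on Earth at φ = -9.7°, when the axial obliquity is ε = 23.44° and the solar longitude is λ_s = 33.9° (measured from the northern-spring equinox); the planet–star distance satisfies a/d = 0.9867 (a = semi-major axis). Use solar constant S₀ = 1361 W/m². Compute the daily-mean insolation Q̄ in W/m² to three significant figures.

Q̄ ≈ 381 W/m²

Solar declination: sin δ = sin ε · sin λ_s = sin 23.44° × sin 33.9° = 0.22186, so δ = +12.819°.
cos H₀ = −tan(-9.7°) tan(+12.819°) = 0.0389, H₀ = 1.5319 rad.
Bracket: H₀ sin φ sin δ + cos φ cos δ sin H₀ = 1.5319×-0.16849×0.22186 + 0.98570×0.97508×0.99924 = -0.057264 + 0.960406 = 0.903142.
Inverse-square distance factor (a/d)² = 0.9867² = 0.973577.
Q̄ = (S₀/π) × 0.973577 × [bracket] = (1361/π) × 0.973577 × 0.903142 = 380.9 W/m².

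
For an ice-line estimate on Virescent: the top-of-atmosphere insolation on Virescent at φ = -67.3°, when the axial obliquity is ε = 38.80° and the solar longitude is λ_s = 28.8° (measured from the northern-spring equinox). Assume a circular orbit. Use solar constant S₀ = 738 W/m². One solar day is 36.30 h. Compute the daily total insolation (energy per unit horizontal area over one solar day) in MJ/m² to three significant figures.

Solar declination: sin δ = sin ε · sin λ_s = sin 38.80° × sin 28.8° = 0.30187, so δ = +17.570°.
cos H₀ = −tan(-67.3°) tan(+17.570°) = 0.7570, H₀ = 0.7122 rad.
Bracket: H₀ sin φ sin δ + cos φ cos δ sin H₀ = 0.7122×-0.92254×0.30187 + 0.38591×0.95335×0.65347 = -0.198339 + 0.240416 = 0.042077.
Q̄ = (S₀/π) × [bracket] = (738/π) × 0.042077 = 9.8844 W/m².
Daily total = Q̄ × 36.30 h × 3600 s/h = 9.8844 × 36.30 × 3600 / 10⁶ = 1.292 MJ/m².

1.29 MJ/m²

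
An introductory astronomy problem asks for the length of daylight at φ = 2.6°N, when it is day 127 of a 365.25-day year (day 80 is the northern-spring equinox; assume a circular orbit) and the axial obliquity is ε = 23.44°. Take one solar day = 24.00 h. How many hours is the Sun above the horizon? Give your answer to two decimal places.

Solar longitude: λ_s = 360° × (127 − 80)/365.25 = 46.324°.
sin δ = sin 23.44° × sin 46.324° = 0.28771, so δ = +16.721°.
cos H₀ = −tan φ · tan δ = −tan(+2.6°) × tan(+16.721°) = -0.0136, so H₀ = 1.5844 rad = 90.78°.
Daylight = 2H₀/(2π) × 24.00 h = (1.5844/π) × 24.00 = 12.10 h.

12.10 h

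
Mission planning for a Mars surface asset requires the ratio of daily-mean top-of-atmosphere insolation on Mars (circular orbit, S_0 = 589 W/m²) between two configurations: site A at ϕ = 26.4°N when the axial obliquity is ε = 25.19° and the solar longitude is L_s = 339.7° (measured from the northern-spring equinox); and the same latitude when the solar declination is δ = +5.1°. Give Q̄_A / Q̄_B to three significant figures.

Q̄_A / Q̄_B ≈ 0.822

— Configuration A (ϕ=+26.4°):
Solar declination: sin δ = sin ε · sin L_s = sin 25.19° × sin 339.7° = -0.14766, so δ = -8.492°.
cos h₀ = −tan(+26.4°) tan(-8.492°) = 0.0741, h₀ = 1.4966 rad.
Bracket: h₀ sin ϕ sin δ + cos ϕ cos δ sin h₀ = 1.4966×0.44464×-0.14766 + 0.89571×0.98904×0.99725 = -0.098260 + 0.883457 = 0.785197.
Q̄ = (S_0/π) × [bracket] = (589/π) × 0.785197 = 147.21 W/m².
— Configuration B (ϕ=+26.4°):
cos h₀ = −tan(+26.4°) tan(+5.100°) = -0.0443, h₀ = 1.6151 rad.
Bracket: h₀ sin ϕ sin δ + cos ϕ cos δ sin h₀ = 1.6151×0.44464×0.08889 + 0.89571×0.99604×0.99902 = 0.063835 + 0.891289 = 0.955124.
Q̄ = (S_0/π) × [bracket] = (589/π) × 0.955124 = 179.07 W/m².
Ratio Q̄_A / Q̄_B = 147.21 / 179.07 = 0.8221.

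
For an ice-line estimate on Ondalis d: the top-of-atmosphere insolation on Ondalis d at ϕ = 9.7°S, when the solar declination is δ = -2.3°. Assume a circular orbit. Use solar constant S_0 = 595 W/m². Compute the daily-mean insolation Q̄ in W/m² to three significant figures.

cos h₀ = −tan(-9.7°) tan(-2.300°) = -0.0069, h₀ = 1.5777 rad.
Bracket: h₀ sin ϕ sin δ + cos ϕ cos δ sin h₀ = 1.5777×-0.16849×-0.04013 + 0.98570×0.99919×0.99998 = 0.010668 + 0.984882 = 0.995550.
Q̄ = (S_0/π) × [bracket] = (595/π) × 0.995550 = 188.6 W/m².

Q̄ ≈ 189 W/m²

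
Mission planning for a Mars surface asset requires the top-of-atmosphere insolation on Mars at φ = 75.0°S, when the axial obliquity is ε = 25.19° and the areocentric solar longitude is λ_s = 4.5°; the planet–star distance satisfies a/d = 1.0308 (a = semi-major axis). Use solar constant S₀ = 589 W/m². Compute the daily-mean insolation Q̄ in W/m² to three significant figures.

Q̄ ≈ 41.8 W/m²

sin δ = sin 25.19° × sin 4.5° = 0.03339, so δ = +1.914°.
cos H₀ = −tan(-75.0°) tan(+1.914°) = 0.1247, H₀ = 1.4458 rad.
Bracket: H₀ sin φ sin δ + cos φ cos δ sin H₀ = 1.4458×-0.96593×0.03339 + 0.25882×0.99944×0.99219 = -0.046631 + 0.256655 = 0.210024.
Inverse-square distance factor (a/d)² = 1.0308² = 1.062549.
Q̄ = (S₀/π) × 1.062549 × [bracket] = (589/π) × 1.062549 × 0.210024 = 41.84 W/m².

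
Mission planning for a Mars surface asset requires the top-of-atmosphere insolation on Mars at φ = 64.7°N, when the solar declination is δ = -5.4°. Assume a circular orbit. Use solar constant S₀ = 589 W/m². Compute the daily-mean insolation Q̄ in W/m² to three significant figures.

Q̄ ≈ 56.3 W/m²

cos H₀ = −tan(+64.7°) tan(-5.400°) = 0.2000, H₀ = 1.3695 rad.
Bracket: H₀ sin φ sin δ + cos φ cos δ sin H₀ = 1.3695×0.90408×-0.09411 + 0.42736×0.99556×0.97980 = -0.116521 + 0.416868 = 0.300347.
Q̄ = (S₀/π) × [bracket] = (589/π) × 0.300347 = 56.31 W/m².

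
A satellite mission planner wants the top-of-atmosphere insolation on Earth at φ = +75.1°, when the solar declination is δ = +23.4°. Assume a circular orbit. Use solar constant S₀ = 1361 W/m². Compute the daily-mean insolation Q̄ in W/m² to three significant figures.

Q̄ ≈ 522 W/m²

cos H₀ = −tan(+75.1°) tan(+23.400°) = -1.6264 ≤ −1 ⇒ polar day, H₀ = π.
Bracket: H₀ sin φ sin δ + cos φ cos δ sin H₀ = 3.1416×0.96638×0.39715 + 0.25713×0.91775×0.00000 = 1.205739 + 0.000000 = 1.205739.
Q̄ = (S₀/π) × [bracket] = (1361/π) × 1.205739 = 522.3 W/m².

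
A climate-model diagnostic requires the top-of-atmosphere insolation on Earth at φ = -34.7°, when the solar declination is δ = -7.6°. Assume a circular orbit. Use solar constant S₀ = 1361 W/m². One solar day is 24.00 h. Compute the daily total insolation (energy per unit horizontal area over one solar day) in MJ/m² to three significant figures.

35.1 MJ/m²

cos H₀ = −tan(-34.7°) tan(-7.600°) = -0.0924, H₀ = 1.6633 rad.
Bracket: H₀ sin φ sin δ + cos φ cos δ sin H₀ = 1.6633×-0.56928×-0.13226 + 0.82214×0.99122×0.99572 = 0.125235 + 0.811434 = 0.936669.
Q̄ = (S₀/π) × [bracket] = (1361/π) × 0.936669 = 405.78 W/m².
Daily total = Q̄ × 24.00 h × 3600 s/h = 405.78 × 24.00 × 3600 / 10⁶ = 35.06 MJ/m².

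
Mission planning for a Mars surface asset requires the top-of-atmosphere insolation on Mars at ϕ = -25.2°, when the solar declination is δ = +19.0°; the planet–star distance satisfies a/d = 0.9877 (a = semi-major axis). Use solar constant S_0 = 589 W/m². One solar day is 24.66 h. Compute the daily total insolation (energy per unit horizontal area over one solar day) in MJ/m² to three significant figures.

10.5 MJ/m²

cos h₀ = −tan(-25.2°) tan(+19.000°) = 0.1620, h₀ = 1.4081 rad.
Bracket: h₀ sin ϕ sin δ + cos ϕ cos δ sin h₀ = 1.4081×-0.42578×0.32557 + 0.90483×0.94552×0.98679 = -0.195193 + 0.844233 = 0.649040.
Inverse-square distance factor (a/d)² = 0.9877² = 0.975551.
Q̄ = (S_0/π) × 0.975551 × [bracket] = (589/π) × 0.975551 × 0.649040 = 118.71 W/m².
Daily total = Q̄ × 24.66 h × 3600 s/h = 118.71 × 24.66 × 3600 / 10⁶ = 10.54 MJ/m².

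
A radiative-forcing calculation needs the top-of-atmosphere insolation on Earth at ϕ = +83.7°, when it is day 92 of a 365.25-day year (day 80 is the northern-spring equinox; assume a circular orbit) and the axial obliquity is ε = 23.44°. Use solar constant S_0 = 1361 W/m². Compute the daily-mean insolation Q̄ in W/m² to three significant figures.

Q̄ ≈ 116 W/m²

Solar longitude: L_s = 360° × (92 − 80)/365.25 = 11.828°.
sin δ = sin 23.44° × sin 11.828° = 0.08153, so δ = +4.677°.
cos h₀ = −tan(+83.7°) tan(+4.677°) = -0.7410, h₀ = 2.4053 rad.
Bracket: h₀ sin ϕ sin δ + cos ϕ cos δ sin h₀ = 2.4053×0.99396×0.08153 + 0.10973×0.99667×0.67152 = 0.194920 + 0.073441 = 0.268361.
Q̄ = (S_0/π) × [bracket] = (1361/π) × 0.268361 = 116.3 W/m².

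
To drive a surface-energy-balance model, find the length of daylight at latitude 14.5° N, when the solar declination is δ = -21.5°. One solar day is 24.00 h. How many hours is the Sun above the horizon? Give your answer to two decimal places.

cos h₀ = −tan ϕ · tan δ = −tan(+14.5°) × tan(-21.500°) = 0.1019, so h₀ = 1.4687 rad = 84.15°.
Daylight = 2h₀/(2π) × 24.00 h = (1.4687/π) × 24.00 = 11.22 h.

11.22 h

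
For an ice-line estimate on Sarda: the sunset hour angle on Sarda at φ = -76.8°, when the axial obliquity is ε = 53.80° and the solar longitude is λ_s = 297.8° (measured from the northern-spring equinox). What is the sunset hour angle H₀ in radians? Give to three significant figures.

H₀ = 3.14 rad

Solar declination: sin δ = sin ε · sin λ_s = sin 53.80° × sin 297.8° = -0.71382, so δ = -45.547°.
Sunrise equation: cos H₀ = −tan φ · tan δ = -4.3457 ≤ −1, so the host star never sets (polar day) and H₀ = π.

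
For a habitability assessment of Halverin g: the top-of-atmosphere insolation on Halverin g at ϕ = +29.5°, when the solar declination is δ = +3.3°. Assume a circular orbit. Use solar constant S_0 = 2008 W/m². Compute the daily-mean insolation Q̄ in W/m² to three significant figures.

Q̄ ≈ 584 W/m²

cos h₀ = −tan(+29.5°) tan(+3.300°) = -0.0326, h₀ = 1.6034 rad.
Bracket: h₀ sin ϕ sin δ + cos ϕ cos δ sin h₀ = 1.6034×0.49242×0.05756 + 0.87036×0.99834×0.99947 = 0.045446 + 0.868455 = 0.913901.
Q̄ = (S_0/π) × [bracket] = (2008/π) × 0.913901 = 584.1 W/m².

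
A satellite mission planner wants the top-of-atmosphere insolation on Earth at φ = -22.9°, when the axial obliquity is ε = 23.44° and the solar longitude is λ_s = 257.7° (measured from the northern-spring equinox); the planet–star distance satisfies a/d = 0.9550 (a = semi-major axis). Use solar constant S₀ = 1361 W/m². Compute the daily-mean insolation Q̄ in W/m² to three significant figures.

Q̄ ≈ 435 W/m²

Solar declination: sin δ = sin ε · sin λ_s = sin 23.44° × sin 257.7° = -0.38866, so δ = -22.871°.
cos H₀ = −tan(-22.9°) tan(-22.871°) = -0.1782, H₀ = 1.7499 rad.
Bracket: H₀ sin φ sin δ + cos φ cos δ sin H₀ = 1.7499×-0.38912×-0.38866 + 0.92119×0.92138×0.98400 = 0.264647 + 0.835186 = 1.099833.
Inverse-square distance factor (a/d)² = 0.9550² = 0.912025.
Q̄ = (S₀/π) × 0.912025 × [bracket] = (1361/π) × 0.912025 × 1.099833 = 434.6 W/m².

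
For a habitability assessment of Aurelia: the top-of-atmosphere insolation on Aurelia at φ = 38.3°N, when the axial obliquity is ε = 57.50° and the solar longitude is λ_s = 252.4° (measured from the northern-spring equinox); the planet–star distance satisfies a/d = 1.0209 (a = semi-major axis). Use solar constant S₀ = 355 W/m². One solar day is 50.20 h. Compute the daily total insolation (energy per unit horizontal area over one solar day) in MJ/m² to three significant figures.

0.00 MJ/m²

Solar declination: sin δ = sin ε · sin λ_s = sin 57.50° × sin 252.4° = -0.80391, so δ = -53.505°.
cos H₀ = −tan(+38.3°) tan(-53.505°) = 1.0675 ≥ 1 ⇒ polar night, H₀ = 0 and Q̄ = 0.
Inverse-square distance factor (a/d)² = 1.0209² = 1.042237.
Daily total = Q̄ × 50.20 h × 3600 s/h = 0.00 MJ/m².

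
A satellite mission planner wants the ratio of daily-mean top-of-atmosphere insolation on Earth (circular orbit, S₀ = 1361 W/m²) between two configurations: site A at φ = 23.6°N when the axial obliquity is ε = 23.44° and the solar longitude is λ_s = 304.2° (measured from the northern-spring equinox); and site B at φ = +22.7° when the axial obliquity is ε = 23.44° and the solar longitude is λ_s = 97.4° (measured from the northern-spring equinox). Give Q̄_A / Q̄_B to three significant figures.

— Configuration A (φ=+23.6°):
Solar declination: sin δ = sin ε · sin λ_s = sin 23.44° × sin 304.2° = -0.32900, so δ = -19.208°.
cos H₀ = −tan(+23.6°) tan(-19.208°) = 0.1522, H₀ = 1.4180 rad.
Bracket: H₀ sin φ sin δ + cos φ cos δ sin H₀ = 1.4180×0.40035×-0.32900 + 0.91636×0.94433×0.98835 = -0.186772 + 0.855265 = 0.668493.
Q̄ = (S₀/π) × [bracket] = (1361/π) × 0.668493 = 289.60 W/m².
— Configuration B (φ=+22.7°):
Solar declination: sin δ = sin ε · sin λ_s = sin 23.44° × sin 97.4° = 0.39448, so δ = +23.233°.
cos H₀ = −tan(+22.7°) tan(+23.233°) = -0.1796, H₀ = 1.7514 rad.
Bracket: H₀ sin φ sin δ + cos φ cos δ sin H₀ = 1.7514×0.38591×0.39448 + 0.92254×0.91891×0.98374 = 0.266622 + 0.833947 = 1.100569.
Q̄ = (S₀/π) × [bracket] = (1361/π) × 1.100569 = 476.79 W/m².
Ratio Q̄_A / Q̄_B = 289.60 / 476.79 = 0.6074.

Q̄_A / Q̄_B ≈ 0.607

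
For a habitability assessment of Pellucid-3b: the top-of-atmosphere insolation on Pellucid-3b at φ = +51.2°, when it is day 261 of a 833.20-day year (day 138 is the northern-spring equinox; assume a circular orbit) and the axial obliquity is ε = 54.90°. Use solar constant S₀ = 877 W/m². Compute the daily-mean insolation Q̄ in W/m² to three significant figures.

Q̄ ≈ 447 W/m²

Solar longitude: λ_s = 360° × (261 − 138)/833.20 = 53.145°.
sin δ = sin 54.90° × sin 53.145° = 0.65464, so δ = +40.893°.
cos H₀ = −tan(+51.2°) tan(+40.893°) = -1.0771 ≤ −1 ⇒ polar day, H₀ = π.
Bracket: H₀ sin φ sin δ + cos φ cos δ sin H₀ = 3.1416×0.77934×0.65464 + 0.62660×0.75594×0.00000 = 1.602804 + 0.000000 = 1.602804.
Q̄ = (S₀/π) × [bracket] = (877/π) × 1.602804 = 447.4 W/m².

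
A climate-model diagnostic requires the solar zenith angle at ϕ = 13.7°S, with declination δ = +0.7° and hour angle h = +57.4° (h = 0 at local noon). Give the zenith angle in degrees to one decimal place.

cos θ_z = sin ϕ sin δ + cos ϕ cos δ cos h = -0.002893 + 0.523403 = 0.520510.
θ_z = arccos(0.520510) = 58.6°.

θ_z = 58.6°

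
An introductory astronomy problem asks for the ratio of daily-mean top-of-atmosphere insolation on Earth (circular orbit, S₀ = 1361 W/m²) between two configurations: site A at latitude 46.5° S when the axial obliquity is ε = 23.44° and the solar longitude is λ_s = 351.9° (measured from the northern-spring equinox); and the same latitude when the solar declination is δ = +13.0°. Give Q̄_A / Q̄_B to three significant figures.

— Configuration A (φ=-46.5°):
Solar declination: sin δ = sin ε · sin λ_s = sin 23.44° × sin 351.9° = -0.05605, so δ = -3.213°.
cos H₀ = −tan(-46.5°) tan(-3.213°) = -0.0592, H₀ = 1.6300 rad.
Bracket: H₀ sin φ sin δ + cos φ cos δ sin H₀ = 1.6300×-0.72537×-0.05605 + 0.68835×0.99843×0.99825 = 0.066271 + 0.686067 = 0.752338.
Q̄ = (S₀/π) × [bracket] = (1361/π) × 0.752338 = 325.93 W/m².
— Configuration B (φ=-46.5°):
cos H₀ = −tan(-46.5°) tan(+13.000°) = 0.2433, H₀ = 1.3250 rad.
Bracket: H₀ sin φ sin δ + cos φ cos δ sin H₀ = 1.3250×-0.72537×0.22495 + 0.68835×0.97437×0.96996 = -0.216203 + 0.650560 = 0.434357.
Q̄ = (S₀/π) × [bracket] = (1361/π) × 0.434357 = 188.17 W/m².
Ratio Q̄_A / Q̄_B = 325.93 / 188.17 = 1.732.

Q̄_A / Q̄_B ≈ 1.73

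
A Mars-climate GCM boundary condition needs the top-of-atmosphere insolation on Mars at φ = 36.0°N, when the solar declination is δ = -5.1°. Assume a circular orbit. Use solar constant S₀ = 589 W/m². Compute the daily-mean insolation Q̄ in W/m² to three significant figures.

Q̄ ≈ 136 W/m²

cos H₀ = −tan(+36.0°) tan(-5.100°) = 0.0648, H₀ = 1.5059 rad.
Bracket: H₀ sin φ sin δ + cos φ cos δ sin H₀ = 1.5059×0.58779×-0.08889 + 0.80902×0.99604×0.99790 = -0.078681 + 0.804124 = 0.725443.
Q̄ = (S₀/π) × [bracket] = (589/π) × 0.725443 = 136.0 W/m².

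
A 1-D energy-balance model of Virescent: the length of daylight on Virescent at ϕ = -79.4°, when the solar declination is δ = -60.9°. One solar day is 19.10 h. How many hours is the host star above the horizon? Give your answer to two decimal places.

19.10 h

Sunrise equation: cos h₀ = −tan ϕ · tan δ = -9.6003 ≤ −1, so the host star never sets (polar day) and h₀ = π.
Daylight = 2h₀/(2π) × 19.10 h = (3.1416/π) × 19.10 = 19.10 h.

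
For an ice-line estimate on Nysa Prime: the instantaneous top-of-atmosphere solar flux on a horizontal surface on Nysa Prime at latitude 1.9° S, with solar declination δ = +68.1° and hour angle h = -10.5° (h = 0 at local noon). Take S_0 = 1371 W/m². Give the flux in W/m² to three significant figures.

cos θ_z = sin ϕ sin δ + cos ϕ cos δ cos h = -0.030763 + 0.366540 = 0.335777.
Flux = S_0 · cos θ_z = 1371 × 0.335777 = 460.4 W/m².

460 W/m²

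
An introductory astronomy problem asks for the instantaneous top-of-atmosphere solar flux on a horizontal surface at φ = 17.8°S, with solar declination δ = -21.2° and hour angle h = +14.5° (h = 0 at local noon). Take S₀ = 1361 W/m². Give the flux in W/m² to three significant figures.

1.32e+03 W/m²

cos θ_z = sin φ sin δ + cos φ cos δ cos h = 0.110547 + 0.859418 = 0.969965.
Flux = S₀ · cos θ_z = 1361 × 0.969965 = 1320 W/m².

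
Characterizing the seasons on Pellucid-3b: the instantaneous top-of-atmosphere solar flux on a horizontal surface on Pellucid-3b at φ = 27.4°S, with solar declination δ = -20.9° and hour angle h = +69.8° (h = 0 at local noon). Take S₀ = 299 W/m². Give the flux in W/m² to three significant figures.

cos θ_z = sin φ sin δ + cos φ cos δ cos h = 0.164171 + 0.286391 = 0.450562.
Flux = S₀ · cos θ_z = 299 × 0.450562 = 134.7 W/m².

135 W/m²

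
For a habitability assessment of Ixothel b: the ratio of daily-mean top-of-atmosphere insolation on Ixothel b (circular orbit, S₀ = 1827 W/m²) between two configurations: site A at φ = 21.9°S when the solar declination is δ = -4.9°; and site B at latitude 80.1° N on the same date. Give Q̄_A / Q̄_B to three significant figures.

Q̄_A / Q̄_B ≈ 16.2

— Configuration A (φ=-21.9°):
cos H₀ = −tan(-21.9°) tan(-4.900°) = -0.0345, H₀ = 1.6053 rad.
Bracket: H₀ sin φ sin δ + cos φ cos δ sin H₀ = 1.6053×-0.37299×-0.08542 + 0.92784×0.99635×0.99941 = 0.051146 + 0.923908 = 0.975054.
Q̄ = (S₀/π) × [bracket] = (1827/π) × 0.975054 = 567.04 W/m².
— Configuration B (φ=+80.1°):
cos H₀ = −tan(+80.1°) tan(-4.900°) = 0.4912, H₀ = 1.0573 rad.
Bracket: H₀ sin φ sin δ + cos φ cos δ sin H₀ = 1.0573×0.98511×-0.08542 + 0.17193×0.99635×0.87104 = -0.088970 + 0.149211 = 0.060241.
Q̄ = (S₀/π) × [bracket] = (1827/π) × 0.060241 = 35.033 W/m².
Ratio Q̄_A / Q̄_B = 567.04 / 35.033 = 16.19.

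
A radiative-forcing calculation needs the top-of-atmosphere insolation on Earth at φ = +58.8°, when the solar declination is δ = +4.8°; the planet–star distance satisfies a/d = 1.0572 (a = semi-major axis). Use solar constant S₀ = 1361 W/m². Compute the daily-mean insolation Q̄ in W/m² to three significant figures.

Q̄ ≈ 307 W/m²

cos H₀ = −tan(+58.8°) tan(+4.800°) = -0.1387, H₀ = 1.7099 rad.
Bracket: H₀ sin φ sin δ + cos φ cos δ sin H₀ = 1.7099×0.85536×0.08368 + 0.51803×0.99649×0.99034 = 0.122389 + 0.511225 = 0.633614.
Inverse-square distance factor (a/d)² = 1.0572² = 1.117672.
Q̄ = (S₀/π) × 1.117672 × [bracket] = (1361/π) × 1.117672 × 0.633614 = 306.8 W/m².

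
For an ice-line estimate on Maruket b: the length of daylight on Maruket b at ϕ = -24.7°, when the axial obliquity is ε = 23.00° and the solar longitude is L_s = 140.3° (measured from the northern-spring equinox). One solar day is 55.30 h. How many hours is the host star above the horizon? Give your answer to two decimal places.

25.56 h

Solar declination: sin δ = sin ε · sin L_s = sin 23.00° × sin 140.3° = 0.24959, so δ = +14.453°.
cos h₀ = −tan ϕ · tan δ = −tan(-24.7°) × tan(+14.453°) = 0.1185, so h₀ = 1.4520 rad = 83.19°.
Daylight = 2h₀/(2π) × 55.30 h = (1.4520/π) × 55.30 = 25.56 h.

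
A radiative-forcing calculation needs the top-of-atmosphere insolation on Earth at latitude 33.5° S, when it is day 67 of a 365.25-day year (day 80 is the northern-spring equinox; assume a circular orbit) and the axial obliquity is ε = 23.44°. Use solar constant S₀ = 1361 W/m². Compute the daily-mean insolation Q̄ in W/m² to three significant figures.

Solar longitude: λ_s = 360° × (67 − 80)/365.25 = -12.813°, i.e. -12.813° + 360° = 347.187°.
sin δ = sin 23.44° × sin 347.187° = -0.08822, so δ = -5.061°.
cos H₀ = −tan(-33.5°) tan(-5.061°) = -0.0586, H₀ = 1.6294 rad.
Bracket: H₀ sin φ sin δ + cos φ cos δ sin H₀ = 1.6294×-0.55194×-0.08822 + 0.83389×0.99610×0.99828 = 0.079339 + 0.829209 = 0.908548.
Q̄ = (S₀/π) × [bracket] = (1361/π) × 0.908548 = 393.6 W/m².

Q̄ ≈ 394 W/m²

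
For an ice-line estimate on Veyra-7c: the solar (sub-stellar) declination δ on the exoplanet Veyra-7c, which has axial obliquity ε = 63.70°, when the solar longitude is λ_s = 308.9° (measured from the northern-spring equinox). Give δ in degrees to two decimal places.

sin δ = sin ε · sin λ_s = sin 63.70° × sin 308.9° = -0.697684.
δ = arcsin(-0.697684) = -44.24°.

δ = -44.24°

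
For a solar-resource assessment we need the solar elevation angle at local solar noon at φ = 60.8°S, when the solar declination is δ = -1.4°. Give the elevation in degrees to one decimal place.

At local noon the hour angle is zero, so the zenith angle equals |φ − δ| = |-60.8° − (-1.400°)| = 59.400°.
Elevation = 90° − 59.400° = 30.6°.

30.6°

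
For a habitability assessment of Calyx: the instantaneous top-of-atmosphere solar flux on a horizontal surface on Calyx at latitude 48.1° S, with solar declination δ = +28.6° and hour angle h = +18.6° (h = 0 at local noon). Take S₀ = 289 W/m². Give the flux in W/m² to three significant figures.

cos θ_z = sin φ sin δ + cos φ cos δ cos h = -0.356296 + 0.555720 = 0.199424.
Flux = S₀ · cos θ_z = 289 × 0.199424 = 57.63 W/m².

57.6 W/m²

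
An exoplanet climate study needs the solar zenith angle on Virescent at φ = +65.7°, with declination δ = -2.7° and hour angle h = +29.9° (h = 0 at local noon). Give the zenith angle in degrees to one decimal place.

cos θ_z = sin φ sin δ + cos φ cos δ cos h = -0.042933 + 0.356344 = 0.313411.
θ_z = arccos(0.313411) = 71.7°.

θ_z = 71.7°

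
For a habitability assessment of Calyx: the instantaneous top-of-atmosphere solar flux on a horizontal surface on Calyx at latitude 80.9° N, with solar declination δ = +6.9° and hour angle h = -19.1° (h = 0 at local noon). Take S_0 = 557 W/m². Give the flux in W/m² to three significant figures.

cos θ_z = sin ϕ sin δ + cos ϕ cos δ cos h = 0.118625 + 0.148369 = 0.266994.
Flux = S_0 · cos θ_z = 557 × 0.266994 = 148.7 W/m².

149 W/m²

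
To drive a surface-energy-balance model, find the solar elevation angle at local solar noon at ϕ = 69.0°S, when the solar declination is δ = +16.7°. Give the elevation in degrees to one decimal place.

4.3°

At local noon the hour angle is zero, so the zenith angle equals |ϕ − δ| = |-69.0° − (+16.700°)| = 85.700°.
Elevation = 90° − 85.700° = 4.3°.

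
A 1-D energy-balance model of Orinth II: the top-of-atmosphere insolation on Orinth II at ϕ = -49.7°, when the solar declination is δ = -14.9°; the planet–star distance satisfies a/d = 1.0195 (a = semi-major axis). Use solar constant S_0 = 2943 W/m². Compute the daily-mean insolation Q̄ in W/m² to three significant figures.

Q̄ ≈ 939 W/m²

cos h₀ = −tan(-49.7°) tan(-14.900°) = -0.3138, h₀ = 1.8899 rad.
Bracket: h₀ sin ϕ sin δ + cos ϕ cos δ sin h₀ = 1.8899×-0.76267×-0.25713 + 0.64679×0.96638×0.94951 = 0.370619 + 0.593486 = 0.964105.
Inverse-square distance factor (a/d)² = 1.0195² = 1.039380.
Q̄ = (S_0/π) × 1.039380 × [bracket] = (2943/π) × 1.039380 × 0.964105 = 938.7 W/m².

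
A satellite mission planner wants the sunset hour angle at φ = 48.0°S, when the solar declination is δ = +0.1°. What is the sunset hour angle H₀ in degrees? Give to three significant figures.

cos H₀ = −tan φ · tan δ = −tan(-48.0°) × tan(+0.100°) = 0.0019, so H₀ = 1.5689 rad = 89.89°.

H₀ = 89.9°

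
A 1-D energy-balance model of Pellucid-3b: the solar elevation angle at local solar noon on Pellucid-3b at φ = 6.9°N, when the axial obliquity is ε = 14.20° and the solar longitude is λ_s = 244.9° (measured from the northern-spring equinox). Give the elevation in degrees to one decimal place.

70.3°

Solar declination: sin δ = sin ε · sin λ_s = sin 14.20° × sin 244.9° = -0.22214, so δ = -12.835°.
At local noon the hour angle is zero, so the zenith angle equals |φ − δ| = |+6.9° − (-12.835°)| = 19.735°.
Elevation = 90° − 19.735° = 70.3°.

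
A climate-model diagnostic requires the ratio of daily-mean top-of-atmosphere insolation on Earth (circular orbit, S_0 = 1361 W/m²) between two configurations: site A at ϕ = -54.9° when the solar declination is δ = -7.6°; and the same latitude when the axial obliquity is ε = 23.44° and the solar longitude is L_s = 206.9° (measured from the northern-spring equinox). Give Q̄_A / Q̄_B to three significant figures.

— Configuration A (ϕ=-54.9°):
cos h₀ = −tan(-54.9°) tan(-7.600°) = -0.1898, h₀ = 1.7618 rad.
Bracket: h₀ sin ϕ sin δ + cos ϕ cos δ sin h₀ = 1.7618×-0.81815×-0.13226 + 0.57501×0.99122×0.98181 = 0.190642 + 0.559594 = 0.750236.
Q̄ = (S_0/π) × [bracket] = (1361/π) × 0.750236 = 325.02 W/m².
— Configuration B (ϕ=-54.9°):
Solar declination: sin δ = sin ε · sin L_s = sin 23.44° × sin 206.9° = -0.17997, so δ = -10.368°.
cos h₀ = −tan(-54.9°) tan(-10.368°) = -0.2603, h₀ = 1.8342 rad.
Bracket: h₀ sin ϕ sin δ + cos ϕ cos δ sin h₀ = 1.8342×-0.81815×-0.17997 + 0.57501×0.98367×0.96552 = 0.270072 + 0.546118 = 0.816190.
Q̄ = (S_0/π) × [bracket] = (1361/π) × 0.816190 = 353.59 W/m².
Ratio Q̄_A / Q̄_B = 325.02 / 353.59 = 0.9192.

Q̄_A / Q̄_B ≈ 0.919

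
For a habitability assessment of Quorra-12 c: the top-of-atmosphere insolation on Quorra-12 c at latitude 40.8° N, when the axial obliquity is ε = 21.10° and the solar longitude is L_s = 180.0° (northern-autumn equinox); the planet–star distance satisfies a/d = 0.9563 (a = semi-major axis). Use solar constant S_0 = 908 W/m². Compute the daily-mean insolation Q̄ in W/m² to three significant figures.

Q̄ ≈ 200 W/m²

Solar declination: sin δ = sin ε · sin L_s = sin 21.10° × sin 180.0° = 0.00000, so δ = +0.000°.
cos h₀ = −tan(+40.8°) tan(+0.000°) = -0.0000, h₀ = 1.5708 rad.
Bracket: h₀ sin ϕ sin δ + cos ϕ cos δ sin h₀ = 1.5708×0.65342×0.00000 + 0.75700×1.00000×1.00000 = 0.000000 + 0.757000 = 0.757000.
Inverse-square distance factor (a/d)² = 0.9563² = 0.914510.
Q̄ = (S_0/π) × 0.914510 × [bracket] = (908/π) × 0.914510 × 0.757000 = 200.1 W/m².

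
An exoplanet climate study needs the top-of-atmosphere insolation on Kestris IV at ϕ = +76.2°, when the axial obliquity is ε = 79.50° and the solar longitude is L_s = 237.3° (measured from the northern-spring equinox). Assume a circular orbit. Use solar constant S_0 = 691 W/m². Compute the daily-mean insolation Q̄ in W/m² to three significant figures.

Q̄ ≈ 0.00 W/m²

Solar declination: sin δ = sin ε · sin L_s = sin 79.50° × sin 237.3° = -0.82742, so δ = -55.835°.
cos h₀ = −tan(+76.2°) tan(-55.835°) = 5.9985 ≥ 1 ⇒ polar night, h₀ = 0 and Q̄ = 0.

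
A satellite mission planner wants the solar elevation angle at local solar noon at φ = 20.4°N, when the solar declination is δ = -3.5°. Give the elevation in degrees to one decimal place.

66.1°

At local noon the hour angle is zero, so the zenith angle equals |φ − δ| = |+20.4° − (-3.500°)| = 23.900°.
Elevation = 90° − 23.900° = 66.1°.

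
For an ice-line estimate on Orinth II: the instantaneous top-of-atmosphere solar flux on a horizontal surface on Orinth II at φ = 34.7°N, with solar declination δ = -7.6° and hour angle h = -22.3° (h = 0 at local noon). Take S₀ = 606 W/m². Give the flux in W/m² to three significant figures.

411 W/m²

cos θ_z = sin φ sin δ + cos φ cos δ cos h = -0.075291 + 0.753974 = 0.678683.
Flux = S₀ · cos θ_z = 606 × 0.678683 = 411.3 W/m².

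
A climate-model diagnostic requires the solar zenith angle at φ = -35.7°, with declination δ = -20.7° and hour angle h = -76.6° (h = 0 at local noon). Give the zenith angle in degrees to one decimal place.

θ_z = 67.5°

cos θ_z = sin φ sin δ + cos φ cos δ cos h = 0.206267 + 0.176049 = 0.382316.
θ_z = arccos(0.382316) = 67.5°.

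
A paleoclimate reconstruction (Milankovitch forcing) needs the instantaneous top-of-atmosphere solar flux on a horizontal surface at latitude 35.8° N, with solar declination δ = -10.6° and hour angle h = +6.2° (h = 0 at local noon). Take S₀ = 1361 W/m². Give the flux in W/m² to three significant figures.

932 W/m²

cos θ_z = sin φ sin δ + cos φ cos δ cos h = -0.107604 + 0.792560 = 0.684956.
Flux = S₀ · cos θ_z = 1361 × 0.684956 = 932.2 W/m².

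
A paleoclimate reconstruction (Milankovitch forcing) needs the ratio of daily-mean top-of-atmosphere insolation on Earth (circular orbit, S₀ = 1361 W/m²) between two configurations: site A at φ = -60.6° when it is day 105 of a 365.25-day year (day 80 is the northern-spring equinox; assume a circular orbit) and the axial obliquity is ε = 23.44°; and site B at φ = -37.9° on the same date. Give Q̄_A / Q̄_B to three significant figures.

— Configuration A (φ=-60.6°):
Solar longitude: λ_s = 360° × (105 − 80)/365.25 = 24.641°.
sin δ = sin 23.44° × sin 24.641° = 0.16585, so δ = +9.547°.
cos H₀ = −tan(-60.6°) tan(+9.547°) = 0.2985, H₀ = 1.2677 rad.
Bracket: H₀ sin φ sin δ + cos φ cos δ sin H₀ = 1.2677×-0.87121×0.16585 + 0.49090×0.98615×0.95442 = -0.183170 + 0.462036 = 0.278866.
Q̄ = (S₀/π) × [bracket] = (1361/π) × 0.278866 = 120.81 W/m².
— Configuration B (φ=-37.9°):
cos H₀ = −tan(-37.9°) tan(+9.547°) = 0.1309, H₀ = 1.4395 rad.
Bracket: H₀ sin φ sin δ + cos φ cos δ sin H₀ = 1.4395×-0.61429×0.16585 + 0.78908×0.98615×0.99139 = -0.146656 + 0.771451 = 0.624795.
Q̄ = (S₀/π) × [bracket] = (1361/π) × 0.624795 = 270.67 W/m².
Ratio Q̄_A / Q̄_B = 120.81 / 270.67 = 0.4463.

Q̄_A / Q̄_B ≈ 0.446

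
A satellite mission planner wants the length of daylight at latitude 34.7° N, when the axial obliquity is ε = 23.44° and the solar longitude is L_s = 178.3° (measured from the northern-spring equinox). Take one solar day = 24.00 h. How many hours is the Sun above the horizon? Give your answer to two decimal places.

12.06 h

Solar declination: sin δ = sin ε · sin L_s = sin 23.44° × sin 178.3° = 0.01180, so δ = +0.676°.
cos h₀ = −tan ϕ · tan δ = −tan(+34.7°) × tan(+0.676°) = -0.0082, so h₀ = 1.5790 rad = 90.47°.
Daylight = 2h₀/(2π) × 24.00 h = (1.5790/π) × 24.00 = 12.06 h.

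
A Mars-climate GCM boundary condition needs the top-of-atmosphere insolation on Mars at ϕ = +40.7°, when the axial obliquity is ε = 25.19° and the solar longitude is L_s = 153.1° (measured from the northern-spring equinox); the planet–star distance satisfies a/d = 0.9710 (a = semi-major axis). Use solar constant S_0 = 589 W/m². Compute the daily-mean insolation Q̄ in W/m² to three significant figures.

Solar declination: sin δ = sin ε · sin L_s = sin 25.19° × sin 153.1° = 0.19257, so δ = +11.103°.
cos h₀ = −tan(+40.7°) tan(+11.103°) = -0.1688, h₀ = 1.7404 rad.
Bracket: h₀ sin ϕ sin δ + cos ϕ cos δ sin h₀ = 1.7404×0.65210×0.19257 + 0.75813×0.98128×0.98565 = 0.218551 + 0.733262 = 0.951813.
Inverse-square distance factor (a/d)² = 0.9710² = 0.942841.
Q̄ = (S_0/π) × 0.942841 × [bracket] = (589/π) × 0.942841 × 0.951813 = 168.3 W/m².

Q̄ ≈ 168 W/m²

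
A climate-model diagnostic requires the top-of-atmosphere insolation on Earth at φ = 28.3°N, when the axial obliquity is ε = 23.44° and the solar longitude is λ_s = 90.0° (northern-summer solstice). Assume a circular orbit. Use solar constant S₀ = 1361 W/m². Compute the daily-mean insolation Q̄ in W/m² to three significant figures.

Solar declination: sin δ = sin ε · sin λ_s = sin 23.44° × sin 90.0° = 0.39779, so δ = +23.440°.
cos H₀ = −tan(+28.3°) tan(+23.440°) = -0.2335, H₀ = 1.8064 rad.
Bracket: H₀ sin φ sin δ + cos φ cos δ sin H₀ = 1.8064×0.47409×0.39779 + 0.88048×0.91748×0.97237 = 0.340666 + 0.785503 = 1.126169.
Q̄ = (S₀/π) × [bracket] = (1361/π) × 1.126169 = 487.9 W/m².

Q̄ ≈ 488 W/m²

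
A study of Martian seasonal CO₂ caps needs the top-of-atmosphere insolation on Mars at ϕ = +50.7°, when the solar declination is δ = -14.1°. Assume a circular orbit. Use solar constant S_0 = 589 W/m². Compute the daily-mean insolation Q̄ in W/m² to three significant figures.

Q̄ ≈ 65.1 W/m²

cos h₀ = −tan(+50.7°) tan(-14.100°) = 0.3069, h₀ = 1.2589 rad.
Bracket: h₀ sin ϕ sin δ + cos ϕ cos δ sin h₀ = 1.2589×0.77384×-0.24362 + 0.63338×0.96987×0.95175 = -0.237331 + 0.584656 = 0.347325.
Q̄ = (S_0/π) × [bracket] = (589/π) × 0.347325 = 65.12 W/m².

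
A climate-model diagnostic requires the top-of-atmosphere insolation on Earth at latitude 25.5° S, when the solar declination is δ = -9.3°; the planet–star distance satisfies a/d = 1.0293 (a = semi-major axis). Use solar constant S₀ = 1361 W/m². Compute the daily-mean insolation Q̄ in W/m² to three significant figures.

Q̄ ≈ 460 W/m²

cos H₀ = −tan(-25.5°) tan(-9.300°) = -0.0781, H₀ = 1.6490 rad.
Bracket: H₀ sin φ sin δ + cos φ cos δ sin H₀ = 1.6490×-0.43051×-0.16160 + 0.90259×0.98686×0.99694 = 0.114722 + 0.888004 = 1.002726.
Inverse-square distance factor (a/d)² = 1.0293² = 1.059458.
Q̄ = (S₀/π) × 1.059458 × [bracket] = (1361/π) × 1.059458 × 1.002726 = 460.2 W/m².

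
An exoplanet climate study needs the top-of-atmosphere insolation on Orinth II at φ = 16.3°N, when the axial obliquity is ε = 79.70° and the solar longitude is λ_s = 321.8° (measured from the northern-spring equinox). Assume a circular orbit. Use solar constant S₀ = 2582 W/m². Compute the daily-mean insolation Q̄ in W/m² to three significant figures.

Q̄ ≈ 421 W/m²

Solar declination: sin δ = sin ε · sin λ_s = sin 79.70° × sin 321.8° = -0.60844, so δ = -37.477°.
cos H₀ = −tan(+16.3°) tan(-37.477°) = 0.2242, H₀ = 1.3447 rad.
Bracket: H₀ sin φ sin δ + cos φ cos δ sin H₀ = 1.3447×0.28067×-0.60844 + 0.95981×0.79360×0.97454 = -0.229636 + 0.742312 = 0.512676.
Q̄ = (S₀/π) × [bracket] = (2582/π) × 0.512676 = 421.4 W/m².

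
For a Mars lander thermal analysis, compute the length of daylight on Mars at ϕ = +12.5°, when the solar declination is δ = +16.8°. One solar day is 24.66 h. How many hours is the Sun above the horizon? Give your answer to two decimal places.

cos h₀ = −tan ϕ · tan δ = −tan(+12.5°) × tan(+16.800°) = -0.0669, so h₀ = 1.6378 rad = 93.84°.
Daylight = 2h₀/(2π) × 24.66 h = (1.6378/π) × 24.66 = 12.86 h.

12.86 h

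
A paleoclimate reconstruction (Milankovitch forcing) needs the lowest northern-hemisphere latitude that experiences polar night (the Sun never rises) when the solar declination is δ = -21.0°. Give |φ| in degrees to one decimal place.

|φ| = 69.0°

Polar night requires cos H₀ = −tan φ tan δ ≥ 1, i.e. tan φ tan δ ≤ −1.
The boundary is |tan φ| · |tan δ| = 1, so |φ| = 90° − |δ| = 90° − 21.0° = 69.0° in the northern hemisphere.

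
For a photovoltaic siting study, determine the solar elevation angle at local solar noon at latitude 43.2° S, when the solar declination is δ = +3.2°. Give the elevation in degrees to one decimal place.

43.6°

At local noon the hour angle is zero, so the zenith angle equals |φ − δ| = |-43.2° − (+3.200°)| = 46.400°.
Elevation = 90° − 46.400° = 43.6°.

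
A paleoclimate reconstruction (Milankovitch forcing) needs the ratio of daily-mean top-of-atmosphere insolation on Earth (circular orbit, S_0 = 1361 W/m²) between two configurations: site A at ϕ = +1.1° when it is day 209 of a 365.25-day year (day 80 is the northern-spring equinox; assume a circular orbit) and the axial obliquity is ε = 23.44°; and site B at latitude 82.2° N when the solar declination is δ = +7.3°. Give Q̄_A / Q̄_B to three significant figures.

Q̄_A / Q̄_B ≈ 2.41

— Configuration A (ϕ=+1.1°):
Solar longitude: L_s = 360° × (209 − 80)/365.25 = 127.146°.
sin δ = sin 23.44° × sin 127.146° = 0.31708, so δ = +18.486°.
cos h₀ = −tan(+1.1°) tan(+18.486°) = -0.0064, h₀ = 1.5772 rad.
Bracket: h₀ sin ϕ sin δ + cos ϕ cos δ sin h₀ = 1.5772×0.01920×0.31708 + 0.99982×0.94840×0.99998 = 0.009602 + 0.948210 = 0.957812.
Q̄ = (S_0/π) × [bracket] = (1361/π) × 0.957812 = 414.94 W/m².
— Configuration B (ϕ=+82.2°):
cos h₀ = −tan(+82.2°) tan(+7.300°) = -0.9352, h₀ = 2.7795 rad.
Bracket: h₀ sin ϕ sin δ + cos ϕ cos δ sin h₀ = 2.7795×0.99075×0.12706 + 0.13572×0.99189×0.35419 = 0.349897 + 0.047681 = 0.397578.
Q̄ = (S_0/π) × [bracket] = (1361/π) × 0.397578 = 172.24 W/m².
Ratio Q̄_A / Q̄_B = 414.94 / 172.24 = 2.409.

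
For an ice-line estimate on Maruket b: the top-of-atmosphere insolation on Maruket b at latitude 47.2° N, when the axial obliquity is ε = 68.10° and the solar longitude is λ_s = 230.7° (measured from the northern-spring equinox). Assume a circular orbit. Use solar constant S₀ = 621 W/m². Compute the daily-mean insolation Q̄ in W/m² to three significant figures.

Q̄ ≈ 0.00 W/m²

Solar declination: sin δ = sin ε · sin λ_s = sin 68.10° × sin 230.7° = -0.71800, so δ = -45.889°.
cos H₀ = −tan(+47.2°) tan(-45.889°) = 1.1140 ≥ 1 ⇒ polar night, H₀ = 0 and Q̄ = 0.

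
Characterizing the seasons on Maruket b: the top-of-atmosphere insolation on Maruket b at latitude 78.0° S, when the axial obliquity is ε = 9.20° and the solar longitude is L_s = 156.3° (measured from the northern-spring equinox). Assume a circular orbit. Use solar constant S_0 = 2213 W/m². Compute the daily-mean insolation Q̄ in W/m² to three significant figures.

Solar declination: sin δ = sin ε · sin L_s = sin 9.20° × sin 156.3° = 0.06426, so δ = +3.685°.
cos h₀ = −tan(-78.0°) tan(+3.685°) = 0.3030, h₀ = 1.2630 rad.
Bracket: h₀ sin ϕ sin δ + cos ϕ cos δ sin h₀ = 1.2630×-0.97815×0.06426 + 0.20791×0.99793×0.95300 = -0.079387 + 0.197728 = 0.118341.
Q̄ = (S_0/π) × [bracket] = (2213/π) × 0.118341 = 83.36 W/m².

Q̄ ≈ 83.4 W/m²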